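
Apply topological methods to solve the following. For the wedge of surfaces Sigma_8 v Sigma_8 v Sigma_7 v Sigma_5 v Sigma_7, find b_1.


For a wedge X v Y: reduced H_k(X v Y) = H_k(X) + H_k(Y).
Each Sigma_g contributes b_1 = 2g.
b_1 = 16 + 16 + 14 + 10 + 14 = 70

70


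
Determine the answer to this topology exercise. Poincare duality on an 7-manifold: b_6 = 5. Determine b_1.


Poincare duality for closed orientable n-manifolds: b_k = b_{n-k}.
Here n = 7, so b_1 = b_6 = 5

5


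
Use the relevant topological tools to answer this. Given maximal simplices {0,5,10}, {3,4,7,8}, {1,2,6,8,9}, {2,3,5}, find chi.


Enumerate all faces; f-vector: f_0=11, f_1=22, f_2=16, f_3=6, f_4=1.
chi = sum (-1)^k f_k = 0

0


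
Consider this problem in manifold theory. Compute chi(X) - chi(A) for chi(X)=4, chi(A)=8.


Relative Euler characteristic: chi(X, A) = chi(X) - chi(A).
= 4 - (8) = -4

-4


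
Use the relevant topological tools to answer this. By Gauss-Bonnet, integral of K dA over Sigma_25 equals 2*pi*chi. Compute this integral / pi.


Gauss-Bonnet: integral K dA = 2*pi*chi(M).
chi(Sigma_25) = 2 - 2*25 = -48.
(integral K dA)/pi = 2*chi = 2*(-48) = -96

-96


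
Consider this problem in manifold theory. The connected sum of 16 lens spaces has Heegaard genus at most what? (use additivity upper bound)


Heegaard genus satisfies g(A#B) <= g(A) + g(B).
Each lens space has g = 1.
Upper bound: 16 * 1 = 16

16


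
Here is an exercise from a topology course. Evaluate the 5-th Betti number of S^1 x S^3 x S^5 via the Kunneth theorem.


Each S^d has Poincare polynomial 1 + t^d.
The product S^1 x S^3 x S^5 has Poincare polynomial prod(1+t^d_i).
Expanding: b_0=1, b_1=1, b_3=1, b_4=1, b_5=1, b_6=1, b_8=1, b_9=1.
b_5 = 1

1


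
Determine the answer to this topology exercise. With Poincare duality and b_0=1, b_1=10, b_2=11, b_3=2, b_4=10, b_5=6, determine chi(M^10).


By Poincare duality b_k = b_{10-k}, so full Betti numbers: b_0=1, b_1=10, b_2=11, b_3=2, b_4=10, b_5=6, b_6=10, b_7=2, b_8=11, b_9=10, b_10=1.
chi = sum (-1)^k b_k = 14

14


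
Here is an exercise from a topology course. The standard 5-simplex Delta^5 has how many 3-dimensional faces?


Delta^5 has 5+1 vertices. A 3-face is a choice of 3+1 vertices.
f_3 = C(5+1, 3+1) = C(6,4) = 15

15


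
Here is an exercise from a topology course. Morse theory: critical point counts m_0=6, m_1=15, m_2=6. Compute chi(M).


Morse theory: chi(M) = sum_k (-1)^k m_k where m_k = #(index-k critical points).
= (6) + (-15) + (6) = -3

-3


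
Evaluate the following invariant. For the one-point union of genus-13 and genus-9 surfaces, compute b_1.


For a wedge: H_1(A v B) = H_1(A) + H_1(B).
b_1(Sigma_13) = 26, b_1(Sigma_9) = 18.
b_1 = 26 + 18 = 44

44


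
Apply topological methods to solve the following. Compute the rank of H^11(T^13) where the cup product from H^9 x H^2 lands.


Cup product: H^p x H^q -> H^{p+q}; here p+q = 9+2 = 11.
rank H^k(T^n) = C(n,k).
C(13,11) = 78

78


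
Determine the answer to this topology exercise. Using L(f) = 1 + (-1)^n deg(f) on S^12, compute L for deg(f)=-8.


On S^12: L(f) = tr(f_0*) + (-1)^12 tr(f_12*) = 1 + (-1)^12 * deg(f).
L(f) = 1 + (-1)^12 * -8 = 1 + -8 = -7

-7


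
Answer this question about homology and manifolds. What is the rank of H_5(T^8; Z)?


By the Kunneth formula, b_k(T^n) = C(n,k).
b_5(T^8) = C(8,5).
C(8,5) = 8!/(5!*3!) = 56

56


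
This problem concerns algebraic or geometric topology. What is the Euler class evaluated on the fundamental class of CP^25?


For any closed oriented manifold, <e(TM),[M]> = chi(M).
chi(CP^25) = 25+1 = 26

26


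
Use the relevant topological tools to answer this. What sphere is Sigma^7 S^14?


Each suspension raises dimension by 1: Sigma S^n = S^{n+1}.
Sigma^7 S^14 = S^{14+7} = S^21

21


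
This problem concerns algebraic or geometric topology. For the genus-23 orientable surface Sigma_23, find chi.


For a closed orientable surface of genus g: chi = 2 - 2g.
Here g = 23.
chi = 2 - 2*23 = 2 - 46 = -44

-44


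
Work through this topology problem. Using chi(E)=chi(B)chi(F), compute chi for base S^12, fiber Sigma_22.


chi(S^12) = 2 (n even), chi(Sigma_22) = 2 - 2*22 = -42.
chi(E) = 2 * (-42) = -84

-84


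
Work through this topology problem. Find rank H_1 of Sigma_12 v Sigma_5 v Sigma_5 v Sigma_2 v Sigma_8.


For a wedge X v Y: reduced H_k(X v Y) = H_k(X) + H_k(Y).
Each Sigma_g contributes b_1 = 2g.
b_1 = 24 + 10 + 10 + 4 + 16 = 64

64


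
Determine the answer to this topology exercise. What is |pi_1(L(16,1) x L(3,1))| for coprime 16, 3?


pi_1(X x Y) = pi_1(X) x pi_1(Y).
pi_1(L(16,1)) = Z/16, pi_1(L(3,1)) = Z/3.
|Z/16 x Z/3| = 16 * 3 = 48

48


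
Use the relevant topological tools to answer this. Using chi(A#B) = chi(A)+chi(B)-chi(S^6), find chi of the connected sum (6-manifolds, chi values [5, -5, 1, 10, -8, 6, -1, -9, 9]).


For n-manifolds: chi(A#B) = chi(A) + chi(B) - chi(S^6).
chi(S^6) = 1 + (-1)^6 = 2.
chi(#) = (sum chi_i) - (9-1)*chi(S^6) = 8 - 8*2 = -8

-8


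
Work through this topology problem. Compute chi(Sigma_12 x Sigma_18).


chi(Sigma_12) = 2 - 2*12 = -22
chi(Sigma_18) = 2 - 2*18 = -34
chi(product) = (-22) * (-34) = 748

748


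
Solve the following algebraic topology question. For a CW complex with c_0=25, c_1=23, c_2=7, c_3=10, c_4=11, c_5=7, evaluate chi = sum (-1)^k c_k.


chi = sum_k (-1)^k c_k.
= (-1)^0*25 + (-1)^1*23 + (-1)^2*7 + (-1)^3*10 + (-1)^4*11 + (-1)^5*7
= (25) + (-23) + (7) + (-10) + (11) + (-7)
= 3

3


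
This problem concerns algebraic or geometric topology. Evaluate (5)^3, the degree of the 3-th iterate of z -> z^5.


deg(f) = 5. Degree is multiplicative: deg(f^3) = (deg f)^3.
deg(f^3) = (5)^3 = 125

125


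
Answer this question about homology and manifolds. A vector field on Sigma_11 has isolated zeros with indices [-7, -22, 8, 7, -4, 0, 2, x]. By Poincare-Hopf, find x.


Poincare-Hopf: sum of indices = chi(M).
chi(Sigma_11) = 2 - 2*11 = -20.
Sum of known indices = -16.
x = chi - (sum known) = -20 - (-16) = -4

-4


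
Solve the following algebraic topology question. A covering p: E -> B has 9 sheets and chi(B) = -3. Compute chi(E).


For a finite covering: chi(E) = (number of sheets) * chi(B).
chi(E) = 9 * (-3) = -27

-27


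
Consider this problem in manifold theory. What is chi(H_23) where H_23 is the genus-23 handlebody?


A genus-g handlebody deformation retracts to a wedge of g circles.
chi(vee_g S^1) = 1 - g.
chi(H_23) = 1 - 23 = -22

-22


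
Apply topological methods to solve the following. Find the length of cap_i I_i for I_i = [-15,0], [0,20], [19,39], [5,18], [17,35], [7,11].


Intersection = [max(a_i), min(b_i)] = [19, 0].
Since 19 > 0, the intersection is empty.
Length = 0

0


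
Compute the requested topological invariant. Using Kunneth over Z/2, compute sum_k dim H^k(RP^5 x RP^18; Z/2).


dim H^*(RP^n; Z/2) = n+1 (one Z/2 in each degree 0..n).
Total Betti number is multiplicative.
Total = (5+1) * (18+1) = 6 * 19 = 114

114


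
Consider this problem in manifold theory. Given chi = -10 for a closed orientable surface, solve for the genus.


chi = 2 - 2g for closed orientable surfaces.
-10 = 2 - 2g
2g = 2 - (-10) = 12
g = 6

6


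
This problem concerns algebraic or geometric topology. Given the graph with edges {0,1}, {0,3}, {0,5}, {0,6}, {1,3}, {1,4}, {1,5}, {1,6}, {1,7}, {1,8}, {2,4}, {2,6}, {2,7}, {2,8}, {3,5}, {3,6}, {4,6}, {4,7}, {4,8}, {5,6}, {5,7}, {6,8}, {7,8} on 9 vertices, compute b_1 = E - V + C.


b_1 = E - V + (number of components).
E = 23, V = 9, components = 1.
b_1 = 23 - 9 + 1 = 15

15


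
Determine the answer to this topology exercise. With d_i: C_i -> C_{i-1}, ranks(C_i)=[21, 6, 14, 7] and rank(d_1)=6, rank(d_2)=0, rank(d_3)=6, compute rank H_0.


rank H_k = rank(ker d_k) - rank(im d_{k+1}).
rank(ker d_0) = rank(C_0) - rank(d_0) = 21 - 0 = 21.
rank(im d_{0+1}) = 6.
rank H_0 = 21 - 6 = 15

15


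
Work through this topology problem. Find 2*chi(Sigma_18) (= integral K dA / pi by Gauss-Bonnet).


Gauss-Bonnet: integral K dA = 2*pi*chi(M).
chi(Sigma_18) = 2 - 2*18 = -34.
(integral K dA)/pi = 2*chi = 2*(-34) = -68

-68


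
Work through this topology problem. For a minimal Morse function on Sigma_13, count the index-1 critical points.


A perfect Morse function has m_k = b_k.
For Sigma_13: b_0=1, b_1=2g=26, b_2=1.
Saddles m_1 = 2g = 26

26


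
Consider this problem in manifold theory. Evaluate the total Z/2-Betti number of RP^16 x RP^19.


dim H^*(RP^n; Z/2) = n+1 (one Z/2 in each degree 0..n).
Total Betti number is multiplicative.
Total = (16+1) * (19+1) = 17 * 20 = 340

340


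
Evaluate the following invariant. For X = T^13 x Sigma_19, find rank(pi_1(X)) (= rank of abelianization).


pi_1(A x B) = pi_1(A) x pi_1(B); rank of abelianization = b_1.
b_1(T^13) = 13, b_1(Sigma_19) = 2*19 = 38.
b_1(product) = 13 + 38 = 51

51


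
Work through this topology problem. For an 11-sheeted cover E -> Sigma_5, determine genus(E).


For an n-sheeted cover: chi(E) = n * chi(B).
chi(Sigma_5) = 2 - 2*5 = -8.
chi(E) = 11 * (-8) = -88.
genus(E) = (2 - chi(E))/2 = (2 - (-88))/2 = 90/2 = 45

45


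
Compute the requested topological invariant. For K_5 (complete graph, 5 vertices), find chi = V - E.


K_5: V = 5, E = C(5,2) = 10.
chi = V - E = 5 - 10 = -5

-5


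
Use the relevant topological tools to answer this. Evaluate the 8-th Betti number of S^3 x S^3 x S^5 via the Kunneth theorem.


Each S^d has Poincare polynomial 1 + t^d.
The product S^3 x S^3 x S^5 has Poincare polynomial prod(1+t^d_i).
Expanding: b_0=1, b_3=2, b_5=1, b_6=1, b_8=2, b_11=1.
b_8 = 2

2


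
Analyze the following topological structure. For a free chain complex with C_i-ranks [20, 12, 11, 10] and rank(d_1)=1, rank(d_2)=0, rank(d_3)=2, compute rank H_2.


rank H_k = rank(ker d_k) - rank(im d_{k+1}).
rank(ker d_2) = rank(C_2) - rank(d_2) = 11 - 0 = 11.
rank(im d_{2+1}) = 2.
rank H_2 = 11 - 2 = 9

9


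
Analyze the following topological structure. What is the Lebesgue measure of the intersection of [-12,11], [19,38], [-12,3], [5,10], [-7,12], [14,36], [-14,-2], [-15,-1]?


Intersection = [max(a_i), min(b_i)] = [19, -2].
Since 19 > -2, the intersection is empty.
Length = 0

0


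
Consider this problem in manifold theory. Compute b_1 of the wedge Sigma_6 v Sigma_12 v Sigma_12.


For a wedge X v Y: reduced H_k(X v Y) = H_k(X) + H_k(Y).
Each Sigma_g contributes b_1 = 2g.
b_1 = 12 + 24 + 24 = 60

60


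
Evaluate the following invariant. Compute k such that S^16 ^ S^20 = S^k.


S^m ^ S^n = S^{m+n}.
k = 16 + 20 = 36

36


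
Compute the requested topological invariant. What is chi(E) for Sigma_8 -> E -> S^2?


chi(S^2) = 2 (n even), chi(Sigma_8) = 2 - 2*8 = -14.
chi(E) = 2 * (-14) = -28

-28


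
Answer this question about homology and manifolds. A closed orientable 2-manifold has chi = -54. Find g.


chi = 2 - 2g for closed orientable surfaces.
-54 = 2 - 2g
2g = 2 - (-54) = 56
g = 28

28


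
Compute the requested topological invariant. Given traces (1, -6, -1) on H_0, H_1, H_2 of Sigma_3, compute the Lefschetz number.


L(f) = tr(f_0*) - tr(f_1*) + tr(f_2*).
= 1 - (-6) + (-1)
= 6

6


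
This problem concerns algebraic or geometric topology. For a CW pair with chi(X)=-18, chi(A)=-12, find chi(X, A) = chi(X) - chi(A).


Relative Euler characteristic: chi(X, A) = chi(X) - chi(A).
= -18 - (-12) = -6

-6


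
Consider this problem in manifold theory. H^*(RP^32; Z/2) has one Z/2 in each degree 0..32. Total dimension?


H^k(RP^32; Z/2) = Z/2 for each 0 <= k <= 32.
Total dimension = 32 + 1 = 33

33


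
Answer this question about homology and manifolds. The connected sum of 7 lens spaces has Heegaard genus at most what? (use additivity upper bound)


Heegaard genus satisfies g(A#B) <= g(A) + g(B).
Each lens space has g = 1.
Upper bound: 7 * 1 = 7

7


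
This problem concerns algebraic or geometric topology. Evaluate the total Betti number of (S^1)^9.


b_k(T^9) = C(9,k), so the sum over k is sum_k C(9,k) = 2^9.
Total = 2^9 = 512

512


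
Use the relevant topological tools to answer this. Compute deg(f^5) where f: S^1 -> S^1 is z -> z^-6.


deg(f) = -6. Degree is multiplicative: deg(f^5) = (deg f)^5.
deg(f^5) = (-6)^5 = -7776

-7776


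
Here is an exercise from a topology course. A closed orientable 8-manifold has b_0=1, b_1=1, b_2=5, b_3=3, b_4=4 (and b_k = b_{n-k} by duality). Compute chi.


By Poincare duality b_k = b_{8-k}, so full Betti numbers: b_0=1, b_1=1, b_2=5, b_3=3, b_4=4, b_5=3, b_6=5, b_7=1, b_8=1.
chi = sum (-1)^k b_k = 8

8


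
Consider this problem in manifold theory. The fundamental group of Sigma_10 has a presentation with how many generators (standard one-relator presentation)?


Standard presentation: pi_1(Sigma_g) = <a_1,b_1,...,a_g,b_g | [a_1,b_1]...[a_g,b_g] = 1>.
Number of generators = 2g = 2*10 = 20

20


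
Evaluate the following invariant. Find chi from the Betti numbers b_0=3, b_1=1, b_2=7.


chi = sum_k (-1)^k b_k.
= (3) + (-1) + (7)
= 9

9


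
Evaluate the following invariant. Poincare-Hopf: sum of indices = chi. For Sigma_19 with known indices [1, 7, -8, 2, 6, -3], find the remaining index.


Poincare-Hopf: sum of indices = chi(M).
chi(Sigma_19) = 2 - 2*19 = -36.
Sum of known indices = 5.
x = chi - (sum known) = -36 - (5) = -41

-41


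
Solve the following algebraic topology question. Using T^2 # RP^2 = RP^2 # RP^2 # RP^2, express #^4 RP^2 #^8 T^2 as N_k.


Since a >= 1, the sum is non-orientable; each T^2 can be replaced by RP^2 # RP^2 (since T^2#RP^2 = 3RP^2).
Total crosscaps k = 4 + 2*8 = 20.
Check via chi: chi = 4*1 + 8*0 - (4+8-1)*2 = -18 = 2 - k = -18. Consistent.

20


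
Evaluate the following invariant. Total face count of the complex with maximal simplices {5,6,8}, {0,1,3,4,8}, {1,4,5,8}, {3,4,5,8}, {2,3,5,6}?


Each maximal simplex on m vertices has 2^m - 1 nonempty faces.
Take the union (dedupe shared faces).
Total distinct faces = 57

57


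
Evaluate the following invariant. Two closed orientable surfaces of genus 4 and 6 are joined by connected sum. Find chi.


chi(Sigma_4) = 2 - 2*4 = -6
chi(Sigma_6) = 2 - 2*6 = -10
For surfaces: chi(A#B) = chi(A) + chi(B) - 2.
chi = -6 + -10 - 2 = -18

-18


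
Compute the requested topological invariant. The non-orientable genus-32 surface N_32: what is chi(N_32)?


For a non-orientable closed surface with k crosscaps: chi = 2 - k.
Here k = 32.
chi = 2 - 32 = -30

-30


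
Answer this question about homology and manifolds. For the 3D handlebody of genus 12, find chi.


A genus-g handlebody deformation retracts to a wedge of g circles.
chi(vee_g S^1) = 1 - g.
chi(H_12) = 1 - 12 = -11

-11


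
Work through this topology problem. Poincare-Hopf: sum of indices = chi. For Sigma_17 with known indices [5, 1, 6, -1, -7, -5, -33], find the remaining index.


Poincare-Hopf: sum of indices = chi(M).
chi(Sigma_17) = 2 - 2*17 = -32.
Sum of known indices = -34.
x = chi - (sum known) = -32 - (-34) = 2

2


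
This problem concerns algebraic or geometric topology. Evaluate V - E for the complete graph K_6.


K_6: V = 6, E = C(6,2) = 15.
chi = V - E = 6 - 15 = -9

-9


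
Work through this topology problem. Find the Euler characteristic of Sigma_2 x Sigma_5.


chi(Sigma_2) = 2 - 2*2 = -2
chi(Sigma_5) = 2 - 2*5 = -8
chi(product) = (-2) * (-8) = 16

16


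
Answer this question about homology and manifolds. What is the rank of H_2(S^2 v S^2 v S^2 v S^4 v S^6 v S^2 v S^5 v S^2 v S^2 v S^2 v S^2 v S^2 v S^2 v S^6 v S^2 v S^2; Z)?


For a wedge of spheres, H_k (k>0) is free on one generator per sphere of dimension k.
Spheres of dimension 2: count = 12.
b_2 = 12

12


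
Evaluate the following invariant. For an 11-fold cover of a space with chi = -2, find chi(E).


For a finite covering: chi(E) = (number of sheets) * chi(B).
chi(E) = 11 * (-2) = -22

-22


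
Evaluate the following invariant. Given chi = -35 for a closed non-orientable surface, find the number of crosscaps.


chi = 2 - k for closed non-orientable surfaces with k crosscaps.
-35 = 2 - k
k = 2 - (-35) = 37

37


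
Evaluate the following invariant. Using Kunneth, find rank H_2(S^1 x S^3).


Each S^d has Poincare polynomial 1 + t^d.
The product S^1 x S^3 has Poincare polynomial prod(1+t^d_i).
Expanding: b_0=1, b_1=1, b_3=1, b_4=1.
b_2 = 0

0


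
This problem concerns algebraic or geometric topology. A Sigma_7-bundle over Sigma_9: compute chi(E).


For a fiber bundle F -> E -> B (with CW structure): chi(E) = chi(B) * chi(F).
chi(Sigma_9) = -16, chi(Sigma_7) = -12.
chi(E) = (-16) * (-12) = 192

192


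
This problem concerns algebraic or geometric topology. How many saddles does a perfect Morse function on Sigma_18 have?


A perfect Morse function has m_k = b_k.
For Sigma_18: b_0=1, b_1=2g=36, b_2=1.
Saddles m_1 = 2g = 36

36


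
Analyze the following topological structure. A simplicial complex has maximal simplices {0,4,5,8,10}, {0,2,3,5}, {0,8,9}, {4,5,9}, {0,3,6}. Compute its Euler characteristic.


Enumerate all faces; f-vector: f_0=9, f_1=21, f_2=17, f_3=6, f_4=1.
chi = sum (-1)^k f_k = 0

0


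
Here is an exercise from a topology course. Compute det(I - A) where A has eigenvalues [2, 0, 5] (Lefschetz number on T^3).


For a torus self-map: L(f) = det(I - A) where A acts on H_1.
L(f) = (1-2) * (1-0) * (1-5) = -1 * 1 * -4 = 4

4


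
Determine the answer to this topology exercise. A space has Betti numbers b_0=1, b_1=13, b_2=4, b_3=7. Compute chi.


chi = sum_k (-1)^k b_k.
= (1) + (-13) + (4) + (-7)
= -15

-15


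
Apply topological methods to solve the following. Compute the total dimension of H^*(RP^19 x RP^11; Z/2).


dim H^*(RP^n; Z/2) = n+1 (one Z/2 in each degree 0..n).
Total Betti number is multiplicative.
Total = (19+1) * (11+1) = 20 * 12 = 240

240


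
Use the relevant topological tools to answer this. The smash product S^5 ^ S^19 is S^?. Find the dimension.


S^m ^ S^n = S^{m+n}.
k = 5 + 19 = 24

24


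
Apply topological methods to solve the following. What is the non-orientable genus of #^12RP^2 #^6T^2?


Since a >= 1, the sum is non-orientable; each T^2 can be replaced by RP^2 # RP^2 (since T^2#RP^2 = 3RP^2).
Total crosscaps k = 12 + 2*6 = 24.
Check via chi: chi = 12*1 + 6*0 - (12+6-1)*2 = -22 = 2 - k = -22. Consistent.

24


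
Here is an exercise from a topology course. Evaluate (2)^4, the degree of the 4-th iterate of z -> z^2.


deg(f) = 2. Degree is multiplicative: deg(f^4) = (deg f)^4.
deg(f^4) = (2)^4 = 16

16


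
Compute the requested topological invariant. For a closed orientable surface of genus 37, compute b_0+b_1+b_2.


For Sigma_37: b_0 = 1, b_1 = 2g = 74, b_2 = 1.
Total = 1 + 74 + 1 = 76

76


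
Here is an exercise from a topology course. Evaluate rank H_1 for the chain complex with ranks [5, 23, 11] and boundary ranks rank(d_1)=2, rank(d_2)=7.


rank H_k = rank(ker d_k) - rank(im d_{k+1}).
rank(ker d_1) = rank(C_1) - rank(d_1) = 23 - 2 = 21.
rank(im d_{1+1}) = 7.
rank H_1 = 21 - 7 = 14

14


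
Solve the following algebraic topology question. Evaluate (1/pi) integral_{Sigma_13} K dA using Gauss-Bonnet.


Gauss-Bonnet: integral K dA = 2*pi*chi(M).
chi(Sigma_13) = 2 - 2*13 = -24.
(integral K dA)/pi = 2*chi = 2*(-24) = -48

-48


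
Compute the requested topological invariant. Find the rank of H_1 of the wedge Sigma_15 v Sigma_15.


For a wedge: H_1(A v B) = H_1(A) + H_1(B).
b_1(Sigma_15) = 30, b_1(Sigma_15) = 30.
b_1 = 30 + 30 = 60

60


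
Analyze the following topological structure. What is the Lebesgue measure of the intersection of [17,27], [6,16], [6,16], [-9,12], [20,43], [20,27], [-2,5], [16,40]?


Intersection = [max(a_i), min(b_i)] = [20, 5].
Since 20 > 5, the intersection is empty.
Length = 0

0


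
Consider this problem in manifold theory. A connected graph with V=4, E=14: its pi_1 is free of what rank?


For a connected graph: rank(pi_1) = b_1 = E - V + 1 = 1 - chi.
chi = V - E = 4 - 14 = -10.
rank = 1 - (-10) = 14 - 4 + 1 = 11

11


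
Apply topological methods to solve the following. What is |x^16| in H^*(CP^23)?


|x| = 2 in H^*(CP^n).
|x^16| = 16 * |x| = 16 * 2 = 32

32


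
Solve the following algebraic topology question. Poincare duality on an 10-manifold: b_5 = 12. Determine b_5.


Poincare duality for closed orientable n-manifolds: b_k = b_{n-k}.
Here n = 10, so b_5 = b_5 = 12

12


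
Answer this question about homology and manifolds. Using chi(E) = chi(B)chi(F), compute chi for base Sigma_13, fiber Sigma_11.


For a fiber bundle F -> E -> B (with CW structure): chi(E) = chi(B) * chi(F).
chi(Sigma_13) = -24, chi(Sigma_11) = -20.
chi(E) = (-24) * (-20) = 480

480


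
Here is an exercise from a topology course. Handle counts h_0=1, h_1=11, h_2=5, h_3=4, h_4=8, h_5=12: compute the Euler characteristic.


Handles of index k contribute (-1)^k to chi (same as CW cells).
chi = (1) + (-11) + (5) + (-4) + (8) + (-12) = -13

-13


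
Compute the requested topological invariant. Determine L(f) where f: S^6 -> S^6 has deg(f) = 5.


On S^6: L(f) = tr(f_0*) + (-1)^6 tr(f_6*) = 1 + (-1)^6 * deg(f).
L(f) = 1 + (-1)^6 * 5 = 1 + 5 = 6

6


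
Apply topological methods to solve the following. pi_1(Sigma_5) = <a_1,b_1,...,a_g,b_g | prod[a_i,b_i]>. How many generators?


Standard presentation: pi_1(Sigma_g) = <a_1,b_1,...,a_g,b_g | [a_1,b_1]...[a_g,b_g] = 1>.
Number of generators = 2g = 2*5 = 10

10


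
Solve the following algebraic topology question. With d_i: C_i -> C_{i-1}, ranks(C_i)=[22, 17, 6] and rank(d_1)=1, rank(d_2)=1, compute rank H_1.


rank H_k = rank(ker d_k) - rank(im d_{k+1}).
rank(ker d_1) = rank(C_1) - rank(d_1) = 17 - 1 = 16.
rank(im d_{1+1}) = 1.
rank H_1 = 16 - 1 = 15

15


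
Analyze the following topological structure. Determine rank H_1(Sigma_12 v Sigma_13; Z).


For a wedge: H_1(A v B) = H_1(A) + H_1(B).
b_1(Sigma_12) = 24, b_1(Sigma_13) = 26.
b_1 = 24 + 26 = 50

50


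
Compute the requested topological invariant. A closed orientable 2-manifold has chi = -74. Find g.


chi = 2 - 2g for closed orientable surfaces.
-74 = 2 - 2g
2g = 2 - (-74) = 76
g = 38

38


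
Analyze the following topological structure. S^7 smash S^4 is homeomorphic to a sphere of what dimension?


S^m ^ S^n = S^{m+n}.
k = 7 + 4 = 11

11


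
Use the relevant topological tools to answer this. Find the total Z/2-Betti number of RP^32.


H^k(RP^32; Z/2) = Z/2 for each 0 <= k <= 32.
Total dimension = 32 + 1 = 33

33


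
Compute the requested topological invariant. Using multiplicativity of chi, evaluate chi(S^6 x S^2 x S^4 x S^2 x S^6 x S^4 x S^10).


chi is multiplicative: chi(X x Y) = chi(X) chi(Y).
Each even-dim sphere has chi = 2. There are 7 factors.
chi = 2^7 = 128

128


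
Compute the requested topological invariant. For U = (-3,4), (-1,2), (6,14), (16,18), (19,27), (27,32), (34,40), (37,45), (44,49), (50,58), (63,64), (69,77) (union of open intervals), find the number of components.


Sort and merge overlapping open intervals.
Merged: (-3,4), (6,14), (16,18), (19,27), (27,32), (34,49), (50,58), (63,64), (69,77).
Number of components = 9

9


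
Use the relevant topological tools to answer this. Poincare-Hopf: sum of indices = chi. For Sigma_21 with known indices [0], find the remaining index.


Poincare-Hopf: sum of indices = chi(M).
chi(Sigma_21) = 2 - 2*21 = -40.
Sum of known indices = 0.
x = chi - (sum known) = -40 - (0) = -40

-40


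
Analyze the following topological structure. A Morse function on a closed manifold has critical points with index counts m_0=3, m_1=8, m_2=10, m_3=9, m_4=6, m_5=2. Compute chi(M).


Morse theory: chi(M) = sum_k (-1)^k m_k where m_k = #(index-k critical points).
= (3) + (-8) + (10) + (-9) + (6) + (-2) = 0

0


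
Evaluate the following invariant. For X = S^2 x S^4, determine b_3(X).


Each S^d has Poincare polynomial 1 + t^d.
The product S^2 x S^4 has Poincare polynomial prod(1+t^d_i).
Expanding: b_0=1, b_2=1, b_4=1, b_6=1.
b_3 = 0

0


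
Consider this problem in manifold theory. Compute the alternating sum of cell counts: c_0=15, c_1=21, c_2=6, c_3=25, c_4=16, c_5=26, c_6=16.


chi = sum_k (-1)^k c_k.
= (-1)^0*15 + (-1)^1*21 + (-1)^2*6 + (-1)^3*25 + (-1)^4*16 + (-1)^5*26 + (-1)^6*16
= (15) + (-21) + (6) + (-25) + (16) + (-26) + (16)
= -19

-19


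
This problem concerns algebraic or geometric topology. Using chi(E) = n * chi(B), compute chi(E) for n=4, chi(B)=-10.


For a finite covering: chi(E) = (number of sheets) * chi(B).
chi(E) = 4 * (-10) = -40

-40


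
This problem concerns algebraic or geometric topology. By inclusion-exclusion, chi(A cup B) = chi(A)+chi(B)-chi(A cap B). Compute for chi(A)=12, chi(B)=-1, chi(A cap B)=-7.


chi(A cup B) = chi(A) + chi(B) - chi(A cap B)
= 12 + (-1) - (-7)
= 18

18


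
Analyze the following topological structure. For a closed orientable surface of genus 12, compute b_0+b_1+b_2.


For Sigma_12: b_0 = 1, b_1 = 2g = 24, b_2 = 1.
Total = 1 + 24 + 1 = 26

26


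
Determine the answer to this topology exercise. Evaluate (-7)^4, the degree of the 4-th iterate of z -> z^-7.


deg(f) = -7. Degree is multiplicative: deg(f^4) = (deg f)^4.
deg(f^4) = (-7)^4 = 2401

2401


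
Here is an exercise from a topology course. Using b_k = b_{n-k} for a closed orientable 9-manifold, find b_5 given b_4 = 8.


Poincare duality for closed orientable n-manifolds: b_k = b_{n-k}.
Here n = 9, so b_5 = b_4 = 8

8


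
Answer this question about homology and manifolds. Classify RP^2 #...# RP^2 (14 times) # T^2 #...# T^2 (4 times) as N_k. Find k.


Since a >= 1, the sum is non-orientable; each T^2 can be replaced by RP^2 # RP^2 (since T^2#RP^2 = 3RP^2).
Total crosscaps k = 14 + 2*4 = 22.
Check via chi: chi = 14*1 + 4*0 - (14+4-1)*2 = -20 = 2 - k = -20. Consistent.

22


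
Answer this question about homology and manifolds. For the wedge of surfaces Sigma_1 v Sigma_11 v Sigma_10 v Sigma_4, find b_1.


For a wedge X v Y: reduced H_k(X v Y) = H_k(X) + H_k(Y).
Each Sigma_g contributes b_1 = 2g.
b_1 = 2 + 22 + 20 + 8 = 52

52


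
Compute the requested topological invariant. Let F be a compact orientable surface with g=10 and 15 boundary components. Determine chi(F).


For a compact orientable surface with genus g and b boundary components: chi = 2 - 2g - b.
chi = 2 - 2*10 - 15 = 2 - 20 - 15 = -33

-33


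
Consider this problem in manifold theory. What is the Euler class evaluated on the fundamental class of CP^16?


For any closed oriented manifold, <e(TM),[M]> = chi(M).
chi(CP^16) = 16+1 = 17

17


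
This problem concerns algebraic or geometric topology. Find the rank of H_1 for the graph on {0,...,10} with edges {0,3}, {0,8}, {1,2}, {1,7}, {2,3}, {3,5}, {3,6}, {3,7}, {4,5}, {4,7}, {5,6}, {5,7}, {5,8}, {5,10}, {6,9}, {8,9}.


b_1 = E - V + (number of components).
E = 16, V = 11, components = 1.
b_1 = 16 - 11 + 1 = 6

6


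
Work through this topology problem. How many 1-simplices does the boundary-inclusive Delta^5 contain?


Delta^5 has 5+1 vertices. A 1-face is a choice of 1+1 vertices.
f_1 = C(5+1, 1+1) = C(6,2) = 15

15


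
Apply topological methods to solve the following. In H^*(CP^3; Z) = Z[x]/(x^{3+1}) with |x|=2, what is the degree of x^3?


|x| = 2 in H^*(CP^n).
|x^3| = 3 * |x| = 3 * 2 = 6

6


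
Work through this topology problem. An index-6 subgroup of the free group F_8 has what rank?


Nielsen-Schreier: an index-n subgroup of F_r is free of rank 1 + n(r-1).
Equivalently: chi(cover) = n*chi(base); chi(vee_r S^1) = 1 - 8 = -7.
chi(E) = 6*(-7) = -42; rank = 1 - chi(E) = 1 - (-42) = 43.
rank = 1 + 6*(8-1) = 1 + 42 = 43

43


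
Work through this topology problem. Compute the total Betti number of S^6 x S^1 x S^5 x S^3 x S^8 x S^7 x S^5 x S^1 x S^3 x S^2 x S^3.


Total Betti number is multiplicative under products.
Each S^d (d>=1) has total Betti number 2.
There are 11 sphere factors.
Total = 2^11 = 2048

2048


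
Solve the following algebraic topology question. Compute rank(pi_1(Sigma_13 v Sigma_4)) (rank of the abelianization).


For a wedge: H_1(A v B) = H_1(A) + H_1(B).
b_1(Sigma_13) = 26, b_1(Sigma_4) = 8.
b_1 = 26 + 8 = 34

34


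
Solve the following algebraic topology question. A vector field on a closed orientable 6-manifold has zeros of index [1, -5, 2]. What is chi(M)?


Poincare-Hopf: chi(M) = sum of indices of zeros.
chi = (1) + (-5) + (2) = -2

-2


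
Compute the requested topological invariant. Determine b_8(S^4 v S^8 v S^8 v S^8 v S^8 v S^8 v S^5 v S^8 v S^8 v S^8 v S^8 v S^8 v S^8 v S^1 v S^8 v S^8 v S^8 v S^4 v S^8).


For a wedge of spheres, H_k (k>0) is free on one generator per sphere of dimension k.
Spheres of dimension 8: count = 15.
b_8 = 15

15


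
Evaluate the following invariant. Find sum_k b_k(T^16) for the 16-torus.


b_k(T^16) = C(16,k), so the sum over k is sum_k C(16,k) = 2^16.
Total = 2^16 = 65536

65536


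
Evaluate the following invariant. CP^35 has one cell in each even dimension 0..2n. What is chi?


CP^35 has one cell in each even dimension 0, 2, ..., 2*35 (35+1 cells total).
All cells are even-dimensional, so chi = number of cells.
chi = 35 + 1 = 36

36


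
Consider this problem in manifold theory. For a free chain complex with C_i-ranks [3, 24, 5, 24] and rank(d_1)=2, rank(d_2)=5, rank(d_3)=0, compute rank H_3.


rank H_k = rank(ker d_k) - rank(im d_{k+1}).
rank(ker d_3) = rank(C_3) - rank(d_3) = 24 - 0 = 24.
rank(im d_{3+1}) = 0.
rank H_3 = 24 - 0 = 24

24


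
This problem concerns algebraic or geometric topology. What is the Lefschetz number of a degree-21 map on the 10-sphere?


On S^10: L(f) = tr(f_0*) + (-1)^10 tr(f_10*) = 1 + (-1)^10 * deg(f).
L(f) = 1 + (-1)^10 * 21 = 1 + 21 = 22

22


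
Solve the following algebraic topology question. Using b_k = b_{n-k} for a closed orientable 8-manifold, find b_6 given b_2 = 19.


Poincare duality for closed orientable n-manifolds: b_k = b_{n-k}.
Here n = 8, so b_6 = b_2 = 19

19


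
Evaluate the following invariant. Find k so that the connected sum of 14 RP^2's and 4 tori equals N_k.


Since a >= 1, the sum is non-orientable; each T^2 can be replaced by RP^2 # RP^2 (since T^2#RP^2 = 3RP^2).
Total crosscaps k = 14 + 2*4 = 22.
Check via chi: chi = 14*1 + 4*0 - (14+4-1)*2 = -20 = 2 - k = -20. Consistent.

22


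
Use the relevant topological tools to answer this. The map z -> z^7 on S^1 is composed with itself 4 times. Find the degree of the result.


deg(f) = 7. Degree is multiplicative: deg(f^4) = (deg f)^4.
deg(f^4) = (7)^4 = 2401

2401


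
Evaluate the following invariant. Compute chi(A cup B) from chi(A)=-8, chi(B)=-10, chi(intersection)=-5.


chi(A cup B) = chi(A) + chi(B) - chi(A cap B)
= -8 + (-10) - (-5)
= -13

-13


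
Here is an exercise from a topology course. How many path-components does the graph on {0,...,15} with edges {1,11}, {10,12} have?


Run DFS/union-find over 16 vertices.
V = 16, E = 2.
Number of components = 14

14


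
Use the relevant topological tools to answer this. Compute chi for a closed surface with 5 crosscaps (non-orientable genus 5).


For a non-orientable closed surface with k crosscaps: chi = 2 - k.
Here k = 5.
chi = 2 - 5 = -3

-3


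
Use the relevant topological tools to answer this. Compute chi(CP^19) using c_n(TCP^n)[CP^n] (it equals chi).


For any closed oriented manifold, <e(TM),[M]> = chi(M).
chi(CP^19) = 19+1 = 20

20


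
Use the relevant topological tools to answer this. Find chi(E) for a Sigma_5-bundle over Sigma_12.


For a fiber bundle F -> E -> B (with CW structure): chi(E) = chi(B) * chi(F).
chi(Sigma_12) = -22, chi(Sigma_5) = -8.
chi(E) = (-22) * (-8) = 176

176


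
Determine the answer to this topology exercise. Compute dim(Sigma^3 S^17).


Each suspension raises dimension by 1: Sigma S^n = S^{n+1}.
Sigma^3 S^17 = S^{17+3} = S^20

20


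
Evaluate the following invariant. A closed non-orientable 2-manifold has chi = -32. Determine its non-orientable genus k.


chi = 2 - k for closed non-orientable surfaces with k crosscaps.
-32 = 2 - k
k = 2 - (-32) = 34

34


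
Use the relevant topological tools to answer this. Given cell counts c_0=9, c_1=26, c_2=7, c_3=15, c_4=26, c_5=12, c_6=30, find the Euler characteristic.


chi = sum_k (-1)^k c_k.
= (-1)^0*9 + (-1)^1*26 + (-1)^2*7 + (-1)^3*15 + (-1)^4*26 + (-1)^5*12 + (-1)^6*30
= (9) + (-26) + (7) + (-15) + (26) + (-12) + (30)
= 19

19


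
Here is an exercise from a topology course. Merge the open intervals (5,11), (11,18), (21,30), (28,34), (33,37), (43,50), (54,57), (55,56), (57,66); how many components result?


Sort and merge overlapping open intervals.
Merged: (5,11), (11,18), (21,37), (43,50), (54,57), (57,66).
Number of components = 6

6


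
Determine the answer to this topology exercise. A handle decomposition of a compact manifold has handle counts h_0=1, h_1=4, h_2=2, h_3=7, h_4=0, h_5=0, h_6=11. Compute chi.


Handles of index k contribute (-1)^k to chi (same as CW cells).
chi = (1) + (-4) + (2) + (-7) + (0) + (0) + (11) = 3

3


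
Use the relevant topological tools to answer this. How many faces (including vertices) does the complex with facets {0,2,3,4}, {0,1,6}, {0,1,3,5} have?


Each maximal simplex on m vertices has 2^m - 1 nonempty faces.
Take the union (dedupe shared faces).
Total distinct faces = 31

31


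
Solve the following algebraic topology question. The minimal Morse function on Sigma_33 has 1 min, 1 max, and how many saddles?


A perfect Morse function has m_k = b_k.
For Sigma_33: b_0=1, b_1=2g=66, b_2=1.
Saddles m_1 = 2g = 66

66


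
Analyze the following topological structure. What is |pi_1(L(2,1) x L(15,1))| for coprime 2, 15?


pi_1(X x Y) = pi_1(X) x pi_1(Y).
pi_1(L(2,1)) = Z/2, pi_1(L(15,1)) = Z/15.
|Z/2 x Z/15| = 2 * 15 = 30

30


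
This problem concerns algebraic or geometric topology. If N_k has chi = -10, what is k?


chi = 2 - k for closed non-orientable surfaces with k crosscaps.
-10 = 2 - k
k = 2 - (-10) = 12

12


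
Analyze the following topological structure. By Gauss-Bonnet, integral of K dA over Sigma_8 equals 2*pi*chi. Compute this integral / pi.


Gauss-Bonnet: integral K dA = 2*pi*chi(M).
chi(Sigma_8) = 2 - 2*8 = -14.
(integral K dA)/pi = 2*chi = 2*(-14) = -28

-28


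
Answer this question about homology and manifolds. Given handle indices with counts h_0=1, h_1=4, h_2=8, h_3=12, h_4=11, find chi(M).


Handles of index k contribute (-1)^k to chi (same as CW cells).
chi = (1) + (-4) + (8) + (-12) + (11) = 4

4


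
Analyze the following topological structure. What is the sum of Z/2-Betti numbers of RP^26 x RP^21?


dim H^*(RP^n; Z/2) = n+1 (one Z/2 in each degree 0..n).
Total Betti number is multiplicative.
Total = (26+1) * (21+1) = 27 * 22 = 594

594


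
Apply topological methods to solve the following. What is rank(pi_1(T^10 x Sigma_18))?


pi_1(A x B) = pi_1(A) x pi_1(B); rank of abelianization = b_1.
b_1(T^10) = 10, b_1(Sigma_18) = 2*18 = 36.
b_1(product) = 10 + 36 = 46

46


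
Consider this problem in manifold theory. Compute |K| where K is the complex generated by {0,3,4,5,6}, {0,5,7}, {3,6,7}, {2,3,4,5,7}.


Each maximal simplex on m vertices has 2^m - 1 nonempty faces.
Take the union (dedupe shared faces).
Total distinct faces = 59

59


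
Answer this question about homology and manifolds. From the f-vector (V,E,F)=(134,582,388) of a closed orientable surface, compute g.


chi = V - E + F = 134 - 582 + 388 = -60
For orientable closed surface: chi = 2 - 2g, so g = (2 - chi)/2.
g = (2 - (-60)) / 2 = 62 / 2 = 31

31


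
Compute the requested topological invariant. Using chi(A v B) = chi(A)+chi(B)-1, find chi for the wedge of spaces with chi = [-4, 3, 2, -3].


chi(A v B) = chi(A) + chi(B) - 1 (one point identified).
For 4 spaces: chi = (sum chi_i) - (4 - 1).
sum = -2; chi = -2 - 3 = -5

-5


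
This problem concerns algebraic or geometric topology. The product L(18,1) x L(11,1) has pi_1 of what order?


pi_1(X x Y) = pi_1(X) x pi_1(Y).
pi_1(L(18,1)) = Z/18, pi_1(L(11,1)) = Z/11.
|Z/18 x Z/11| = 18 * 11 = 198

198


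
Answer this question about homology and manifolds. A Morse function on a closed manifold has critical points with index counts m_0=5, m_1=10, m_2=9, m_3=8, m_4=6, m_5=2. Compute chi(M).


Morse theory: chi(M) = sum_k (-1)^k m_k where m_k = #(index-k critical points).
= (5) + (-10) + (9) + (-8) + (6) + (-2) = 0

0


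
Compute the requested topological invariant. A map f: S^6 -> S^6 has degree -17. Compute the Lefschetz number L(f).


On S^6: L(f) = tr(f_0*) + (-1)^6 tr(f_6*) = 1 + (-1)^6 * deg(f).
L(f) = 1 + (-1)^6 * -17 = 1 + -17 = -16

-16


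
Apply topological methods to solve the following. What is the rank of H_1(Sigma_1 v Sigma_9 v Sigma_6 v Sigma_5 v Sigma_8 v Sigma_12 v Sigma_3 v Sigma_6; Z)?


For a wedge X v Y: reduced H_k(X v Y) = H_k(X) + H_k(Y).
Each Sigma_g contributes b_1 = 2g.
b_1 = 2 + 18 + 12 + 10 + 16 + 24 + 6 + 12 = 100

100


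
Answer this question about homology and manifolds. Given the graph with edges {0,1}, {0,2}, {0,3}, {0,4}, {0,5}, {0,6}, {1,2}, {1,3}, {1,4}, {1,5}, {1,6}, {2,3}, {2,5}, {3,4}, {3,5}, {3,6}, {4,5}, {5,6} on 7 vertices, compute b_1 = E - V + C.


b_1 = E - V + (number of components).
E = 18, V = 7, components = 1.
b_1 = 18 - 7 + 1 = 12

12


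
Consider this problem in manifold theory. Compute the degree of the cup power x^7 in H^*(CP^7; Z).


|x| = 2 in H^*(CP^n).
|x^7| = 7 * |x| = 7 * 2 = 14

14


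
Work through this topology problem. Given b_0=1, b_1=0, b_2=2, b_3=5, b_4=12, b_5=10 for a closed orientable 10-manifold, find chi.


By Poincare duality b_k = b_{10-k}, so full Betti numbers: b_0=1, b_1=0, b_2=2, b_3=5, b_4=12, b_5=10, b_6=12, b_7=5, b_8=2, b_9=0, b_10=1.
chi = sum (-1)^k b_k = 10

10


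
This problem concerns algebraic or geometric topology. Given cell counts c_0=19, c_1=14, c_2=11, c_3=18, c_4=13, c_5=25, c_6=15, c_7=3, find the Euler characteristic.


chi = sum_k (-1)^k c_k.
= (-1)^0*19 + (-1)^1*14 + (-1)^2*11 + (-1)^3*18 + (-1)^4*13 + (-1)^5*25 + (-1)^6*15 + (-1)^7*3
= (19) + (-14) + (11) + (-18) + (13) + (-25) + (15) + (-3)
= -2

-2


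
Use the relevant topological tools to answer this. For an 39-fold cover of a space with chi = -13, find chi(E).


For a finite covering: chi(E) = (number of sheets) * chi(B).
chi(E) = 39 * (-13) = -507

-507


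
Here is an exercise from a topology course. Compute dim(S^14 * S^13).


Join of spheres: S^m * S^n = S^{m+n+1}.
dim = 14 + 13 + 1 = 28

28


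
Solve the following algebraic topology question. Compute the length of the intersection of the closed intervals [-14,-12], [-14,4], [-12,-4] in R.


Intersection = [max(a_i), min(b_i)] = [-12, -12].
Length = -12 - -12 = 0

0


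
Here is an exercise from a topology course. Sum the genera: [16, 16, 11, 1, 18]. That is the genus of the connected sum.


Genus is additive under connected sum of orientable surfaces.
g = 16 + 16 + 11 + 1 + 18 = 62

62


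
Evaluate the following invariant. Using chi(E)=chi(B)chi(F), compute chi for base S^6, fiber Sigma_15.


chi(S^6) = 2 (n even), chi(Sigma_15) = 2 - 2*15 = -28.
chi(E) = 2 * (-28) = -56

-56


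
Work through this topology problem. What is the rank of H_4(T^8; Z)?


By the Kunneth formula, b_k(T^n) = C(n,k).
b_4(T^8) = C(8,4).
C(8,4) = 8!/(4!*4!) = 70

70


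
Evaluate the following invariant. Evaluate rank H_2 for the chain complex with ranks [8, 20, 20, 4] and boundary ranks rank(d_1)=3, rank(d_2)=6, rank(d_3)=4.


rank H_k = rank(ker d_k) - rank(im d_{k+1}).
rank(ker d_2) = rank(C_2) - rank(d_2) = 20 - 6 = 14.
rank(im d_{2+1}) = 4.
rank H_2 = 14 - 4 = 10

10
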